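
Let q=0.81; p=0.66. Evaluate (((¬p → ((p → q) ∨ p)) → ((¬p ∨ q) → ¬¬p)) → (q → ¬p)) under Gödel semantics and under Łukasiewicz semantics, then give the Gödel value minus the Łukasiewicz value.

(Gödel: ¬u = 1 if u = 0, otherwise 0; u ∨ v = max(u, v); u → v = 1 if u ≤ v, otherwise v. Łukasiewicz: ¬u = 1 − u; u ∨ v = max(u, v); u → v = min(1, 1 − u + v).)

Gödel evaluation:
  ¬p: Gödel ¬ of 0.66 = 0 (operand ≠ 0)
  (p → q): 0.66 ≤ 0.81, so result = 1
  ((p → q) ∨ p) = max(1, 0.66) = 1
  (¬p → ((p → q) ∨ p)): 0 ≤ 1, so result = 1
  ¬p: Gödel ¬ of 0.66 = 0 (operand ≠ 0)
  (¬p ∨ q) = max(0, 0.81) = 0.81
  ¬p: Gödel ¬ of 0.66 = 0 (operand ≠ 0)
  ¬¬p: Gödel ¬ of 0 = 1 (operand is 0)
  ((¬p ∨ q) → ¬¬p): 0.81 ≤ 1, so result = 1
  ((¬p → ((p → q) ∨ p)) → ((¬p ∨ q) → ¬¬p)): 1 ≤ 1, so result = 1
  ¬p: Gödel ¬ of 0.66 = 0 (operand ≠ 0)
  (q → ¬p): 0.81 > 0, so result = 0
  (((¬p → ((p → q) ∨ p)) → ((¬p ∨ q) → ¬¬p)) → (q → ¬p)): 1 > 0, so result = 0
  Gödel value = 0
Łukasiewicz evaluation:
  ¬p: Łukasiewicz ¬ gives 1 − 0.66 = 0.34
  (p → q): min(1, 1 − 0.66 + 0.81) = 1
  ((p → q) ∨ p) = max(1, 0.66) = 1
  (¬p → ((p → q) ∨ p)): min(1, 1 − 0.34 + 1) = 1
  ¬p: Łukasiewicz ¬ gives 1 − 0.66 = 0.34
  (¬p ∨ q) = max(0.34, 0.81) = 0.81
  ¬p: Łukasiewicz ¬ gives 1 − 0.66 = 0.34
  ¬¬p: Łukasiewicz ¬ gives 1 − 0.34 = 0.66
  ((¬p ∨ q) → ¬¬p): min(1, 1 − 0.81 + 0.66) = 0.85
  ((¬p → ((p → q) ∨ p)) → ((¬p ∨ q) → ¬¬p)): min(1, 1 − 1 + 0.85) = 0.85
  ¬p: Łukasiewicz ¬ gives 1 − 0.66 = 0.34
  (q → ¬p): min(1, 1 − 0.81 + 0.34) = 0.53
  (((¬p → ((p → q) ∨ p)) → ((¬p ∨ q) → ¬¬p)) → (q → ¬p)): min(1, 1 − 0.85 + 0.53) = 0.68
  Łukasiewicz value = 0.68
Difference: 0 − 0.68 = -0.68

-0.68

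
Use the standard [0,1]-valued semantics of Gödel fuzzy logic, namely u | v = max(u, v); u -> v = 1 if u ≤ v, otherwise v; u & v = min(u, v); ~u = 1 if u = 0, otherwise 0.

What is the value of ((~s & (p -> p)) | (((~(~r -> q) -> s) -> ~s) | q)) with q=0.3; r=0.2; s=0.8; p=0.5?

~s: Gödel ¬ of 0.8 = 0 (operand ≠ 0)
(p -> p): 0.5 ≤ 0.5, so result = 1
(~s & (p -> p)) = min(0, 1) = 0
~r: Gödel ¬ of 0.2 = 0 (operand ≠ 0)
(~r -> q): 0 ≤ 0.3, so result = 1
~(~r -> q): Gödel ¬ of 1 = 0 (operand ≠ 0)
(~(~r -> q) -> s): 0 ≤ 0.8, so result = 1
~s: Gödel ¬ of 0.8 = 0 (operand ≠ 0)
((~(~r -> q) -> s) -> ~s): 1 > 0, so result = 0
(((~(~r -> q) -> s) -> ~s) | q) = max(0, 0.3) = 0.3
((~s & (p -> p)) | (((~(~r -> q) -> s) -> ~s) | q)) = max(0, 0.3) = 0.3

0.30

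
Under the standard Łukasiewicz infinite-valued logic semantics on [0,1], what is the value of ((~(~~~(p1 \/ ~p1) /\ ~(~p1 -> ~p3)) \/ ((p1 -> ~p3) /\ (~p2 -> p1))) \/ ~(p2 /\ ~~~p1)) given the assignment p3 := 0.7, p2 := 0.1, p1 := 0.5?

~p1: Łukasiewicz ¬ gives 1 − 0.5 = 0.5
(p1 \/ ~p1) = max(0.5, 0.5) = 0.5
~(p1 \/ ~p1): Łukasiewicz ¬ gives 1 − 0.5 = 0.5
~~(p1 \/ ~p1): Łukasiewicz ¬ gives 1 − 0.5 = 0.5
~~~(p1 \/ ~p1): Łukasiewicz ¬ gives 1 − 0.5 = 0.5
~p1: Łukasiewicz ¬ gives 1 − 0.5 = 0.5
~p3: Łukasiewicz ¬ gives 1 − 0.7 = 0.3
(~p1 -> ~p3): min(1, 1 − 0.5 + 0.3) = 0.8
~(~p1 -> ~p3): Łukasiewicz ¬ gives 1 − 0.8 = 0.2
(~~~(p1 \/ ~p1) /\ ~(~p1 -> ~p3)) = min(0.5, 0.2) = 0.2
~(~~~(p1 \/ ~p1) /\ ~(~p1 -> ~p3)): Łukasiewicz ¬ gives 1 − 0.2 = 0.8
~p3: Łukasiewicz ¬ gives 1 − 0.7 = 0.3
(p1 -> ~p3): min(1, 1 − 0.5 + 0.3) = 0.8
~p2: Łukasiewicz ¬ gives 1 − 0.1 = 0.9
(~p2 -> p1): min(1, 1 − 0.9 + 0.5) = 0.6
((p1 -> ~p3) /\ (~p2 -> p1)) = min(0.8, 0.6) = 0.6
(~(~~~(p1 \/ ~p1) /\ ~(~p1 -> ~p3)) \/ ((p1 -> ~p3) /\ (~p2 -> p1))) = max(0.8, 0.6) = 0.8
~p1: Łukasiewicz ¬ gives 1 − 0.5 = 0.5
~~p1: Łukasiewicz ¬ gives 1 − 0.5 = 0.5
~~~p1: Łukasiewicz ¬ gives 1 − 0.5 = 0.5
(p2 /\ ~~~p1) = min(0.1, 0.5) = 0.1
~(p2 /\ ~~~p1): Łukasiewicz ¬ gives 1 − 0.1 = 0.9
((~(~~~(p1 \/ ~p1) /\ ~(~p1 -> ~p3)) \/ ((p1 -> ~p3) /\ (~p2 -> p1))) \/ ~(p2 /\ ~~~p1)) = max(0.8, 0.9) = 0.9

0.90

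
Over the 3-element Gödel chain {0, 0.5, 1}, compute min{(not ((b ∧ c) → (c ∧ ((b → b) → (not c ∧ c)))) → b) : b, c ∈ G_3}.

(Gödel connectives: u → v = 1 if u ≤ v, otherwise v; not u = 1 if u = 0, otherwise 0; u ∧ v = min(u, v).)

0.50

The minimum is attained at b = 0.5, c = 0.5:
  (b ∧ c) = min(0.5, 0.5) = 0.5
  (b → b): 0.5 ≤ 0.5, so result = 1
  not c: Gödel ¬ of 0.5 = 0 (operand ≠ 0)
  (not c ∧ c) = min(0, 0.5) = 0
  ((b → b) → (not c ∧ c)): 1 > 0, so result = 0
  (c ∧ ((b → b) → (not c ∧ c))) = min(0.5, 0) = 0
  ((b ∧ c) → (c ∧ ((b → b) → (not c ∧ c)))): 0.5 > 0, so result = 0
  not ((b ∧ c) → (c ∧ ((b → b) → (not c ∧ c)))): Gödel ¬ of 0 = 1 (operand is 0)
  (not ((b ∧ c) → (c ∧ ((b → b) → (not c ∧ c)))) → b): 1 > 0.5, so result = 0.5
Checking all 9 assignments confirms none give a value below 0.50.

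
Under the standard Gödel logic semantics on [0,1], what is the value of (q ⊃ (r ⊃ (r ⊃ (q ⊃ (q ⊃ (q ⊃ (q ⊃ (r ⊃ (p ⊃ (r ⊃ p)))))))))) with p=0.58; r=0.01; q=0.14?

1.00

(r ⊃ p): 0.01 ≤ 0.58, so result = 1
(p ⊃ (r ⊃ p)): 0.58 ≤ 1, so result = 1
(r ⊃ (p ⊃ (r ⊃ p))): 0.01 ≤ 1, so result = 1
(q ⊃ (r ⊃ (p ⊃ (r ⊃ p)))): 0.14 ≤ 1, so result = 1
(q ⊃ (q ⊃ (r ⊃ (p ⊃ (r ⊃ p))))): 0.14 ≤ 1, so result = 1
(q ⊃ (q ⊃ (q ⊃ (r ⊃ (p ⊃ (r ⊃ p)))))): 0.14 ≤ 1, so result = 1
(q ⊃ (q ⊃ (q ⊃ (q ⊃ (r ⊃ (p ⊃ (r ⊃ p))))))): 0.14 ≤ 1, so result = 1
(r ⊃ (q ⊃ (q ⊃ (q ⊃ (q ⊃ (r ⊃ (p ⊃ (r ⊃ p)))))))): 0.01 ≤ 1, so result = 1
(r ⊃ (r ⊃ (q ⊃ (q ⊃ (q ⊃ (q ⊃ (r ⊃ (p ⊃ (r ⊃ p))))))))): 0.01 ≤ 1, so result = 1
(q ⊃ (r ⊃ (r ⊃ (q ⊃ (q ⊃ (q ⊃ (q ⊃ (r ⊃ (p ⊃ (r ⊃ p)))))))))): 0.14 ≤ 1, so result = 1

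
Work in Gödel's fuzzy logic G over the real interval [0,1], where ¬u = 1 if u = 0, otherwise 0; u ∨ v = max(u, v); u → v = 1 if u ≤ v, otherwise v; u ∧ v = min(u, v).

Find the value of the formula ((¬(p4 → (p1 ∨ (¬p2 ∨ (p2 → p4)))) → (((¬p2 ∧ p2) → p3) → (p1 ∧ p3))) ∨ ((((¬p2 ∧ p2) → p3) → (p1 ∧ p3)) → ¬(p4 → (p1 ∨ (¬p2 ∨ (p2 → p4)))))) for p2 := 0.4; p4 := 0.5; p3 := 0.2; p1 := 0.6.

¬p2: Gödel ¬ of 0.4 = 0 (operand ≠ 0)
(p2 → p4): 0.4 ≤ 0.5, so result = 1
(¬p2 ∨ (p2 → p4)) = max(0, 1) = 1
(p1 ∨ (¬p2 ∨ (p2 → p4))) = max(0.6, 1) = 1
(p4 → (p1 ∨ (¬p2 ∨ (p2 → p4)))): 0.5 ≤ 1, so result = 1
¬(p4 → (p1 ∨ (¬p2 ∨ (p2 → p4)))): Gödel ¬ of 1 = 0 (operand ≠ 0)
¬p2: Gödel ¬ of 0.4 = 0 (operand ≠ 0)
(¬p2 ∧ p2) = min(0, 0.4) = 0
((¬p2 ∧ p2) → p3): 0 ≤ 0.2, so result = 1
(p1 ∧ p3) = min(0.6, 0.2) = 0.2
(((¬p2 ∧ p2) → p3) → (p1 ∧ p3)): 1 > 0.2, so result = 0.2
(¬(p4 → (p1 ∨ (¬p2 ∨ (p2 → p4)))) → (((¬p2 ∧ p2) → p3) → (p1 ∧ p3))): 0 ≤ 0.2, so result = 1
¬p2: Gödel ¬ of 0.4 = 0 (operand ≠ 0)
(¬p2 ∧ p2) = min(0, 0.4) = 0
((¬p2 ∧ p2) → p3): 0 ≤ 0.2, so result = 1
(p1 ∧ p3) = min(0.6, 0.2) = 0.2
(((¬p2 ∧ p2) → p3) → (p1 ∧ p3)): 1 > 0.2, so result = 0.2
¬p2: Gödel ¬ of 0.4 = 0 (operand ≠ 0)
(p2 → p4): 0.4 ≤ 0.5, so result = 1
(¬p2 ∨ (p2 → p4)) = max(0, 1) = 1
(p1 ∨ (¬p2 ∨ (p2 → p4))) = max(0.6, 1) = 1
(p4 → (p1 ∨ (¬p2 ∨ (p2 → p4)))): 0.5 ≤ 1, so result = 1
¬(p4 → (p1 ∨ (¬p2 ∨ (p2 → p4)))): Gödel ¬ of 1 = 0 (operand ≠ 0)
((((¬p2 ∧ p2) → p3) → (p1 ∧ p3)) → ¬(p4 → (p1 ∨ (¬p2 ∨ (p2 → p4))))): 0.2 > 0, so result = 0
((¬(p4 → (p1 ∨ (¬p2 ∨ (p2 → p4)))) → (((¬p2 ∧ p2) → p3) → (p1 ∧ p3))) ∨ ((((¬p2 ∧ p2) → p3) → (p1 ∧ p3)) → ¬(p4 → (p1 ∨ (¬p2 ∨ (p2 → p4)))))) = max(1, 0) = 1

1.00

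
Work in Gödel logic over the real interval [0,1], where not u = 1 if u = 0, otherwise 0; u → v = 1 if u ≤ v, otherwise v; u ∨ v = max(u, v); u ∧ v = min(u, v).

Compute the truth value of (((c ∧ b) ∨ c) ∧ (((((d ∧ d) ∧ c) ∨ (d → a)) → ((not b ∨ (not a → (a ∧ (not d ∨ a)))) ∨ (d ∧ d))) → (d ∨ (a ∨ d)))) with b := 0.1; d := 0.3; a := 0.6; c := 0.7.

(c ∧ b) = min(0.7, 0.1) = 0.1
((c ∧ b) ∨ c) = max(0.1, 0.7) = 0.7
(d ∧ d) = min(0.3, 0.3) = 0.3
((d ∧ d) ∧ c) = min(0.3, 0.7) = 0.3
(d → a): 0.3 ≤ 0.6, so result = 1
(((d ∧ d) ∧ c) ∨ (d → a)) = max(0.3, 1) = 1
not b: Gödel ¬ of 0.1 = 0 (operand ≠ 0)
not a: Gödel ¬ of 0.6 = 0 (operand ≠ 0)
not d: Gödel ¬ of 0.3 = 0 (operand ≠ 0)
(not d ∨ a) = max(0, 0.6) = 0.6
(a ∧ (not d ∨ a)) = min(0.6, 0.6) = 0.6
(not a → (a ∧ (not d ∨ a))): 0 ≤ 0.6, so result = 1
(not b ∨ (not a → (a ∧ (not d ∨ a)))) = max(0, 1) = 1
(d ∧ d) = min(0.3, 0.3) = 0.3
((not b ∨ (not a → (a ∧ (not d ∨ a)))) ∨ (d ∧ d)) = max(1, 0.3) = 1
((((d ∧ d) ∧ c) ∨ (d → a)) → ((not b ∨ (not a → (a ∧ (not d ∨ a)))) ∨ (d ∧ d))): 1 ≤ 1, so result = 1
(a ∨ d) = max(0.6, 0.3) = 0.6
(d ∨ (a ∨ d)) = max(0.3, 0.6) = 0.6
(((((d ∧ d) ∧ c) ∨ (d → a)) → ((not b ∨ (not a → (a ∧ (not d ∨ a)))) ∨ (d ∧ d))) → (d ∨ (a ∨ d))): 1 > 0.6, so result = 0.6
(((c ∧ b) ∨ c) ∧ (((((d ∧ d) ∧ c) ∨ (d → a)) → ((not b ∨ (not a → (a ∧ (not d ∨ a)))) ∨ (d ∧ d))) → (d ∨ (a ∨ d)))) = min(0.7, 0.6) = 0.6

0.60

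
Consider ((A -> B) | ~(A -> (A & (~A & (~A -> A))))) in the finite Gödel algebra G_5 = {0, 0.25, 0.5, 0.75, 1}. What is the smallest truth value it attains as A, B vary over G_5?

Every assignment gives 1. For instance at A = 0, B = 0:
  (A -> B): 0 ≤ 0, so result = 1
  ~A: Gödel ¬ of 0 = 1 (operand is 0)
  ~A: Gödel ¬ of 0 = 1 (operand is 0)
  (~A -> A): 1 > 0, so result = 0
  (~A & (~A -> A)) = min(1, 0) = 0
  (A & (~A & (~A -> A))) = min(0, 0) = 0
  (A -> (A & (~A & (~A -> A)))): 0 ≤ 0, so result = 1
  ~(A -> (A & (~A & (~A -> A)))): Gödel ¬ of 1 = 0 (operand ≠ 0)
  ((A -> B) | ~(A -> (A & (~A & (~A -> A))))) = max(1, 0) = 1
All 25 assignments give value 1 — the formula is a G_5-tautology.

1.00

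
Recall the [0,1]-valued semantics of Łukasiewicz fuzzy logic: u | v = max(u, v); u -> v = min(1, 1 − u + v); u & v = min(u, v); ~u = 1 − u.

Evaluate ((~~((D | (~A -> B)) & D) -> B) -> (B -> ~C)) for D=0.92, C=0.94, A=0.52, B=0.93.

~A: Łukasiewicz ¬ gives 1 − 0.52 = 0.48
(~A -> B): min(1, 1 − 0.48 + 0.93) = 1
(D | (~A -> B)) = max(0.92, 1) = 1
((D | (~A -> B)) & D) = min(1, 0.92) = 0.92
~((D | (~A -> B)) & D): Łukasiewicz ¬ gives 1 − 0.92 = 0.08
~~((D | (~A -> B)) & D): Łukasiewicz ¬ gives 1 − 0.08 = 0.92
(~~((D | (~A -> B)) & D) -> B): min(1, 1 − 0.92 + 0.93) = 1
~C: Łukasiewicz ¬ gives 1 − 0.94 = 0.06
(B -> ~C): min(1, 1 − 0.93 + 0.06) = 0.13
((~~((D | (~A -> B)) & D) -> B) -> (B -> ~C)): min(1, 1 − 1 + 0.13) = 0.13

0.13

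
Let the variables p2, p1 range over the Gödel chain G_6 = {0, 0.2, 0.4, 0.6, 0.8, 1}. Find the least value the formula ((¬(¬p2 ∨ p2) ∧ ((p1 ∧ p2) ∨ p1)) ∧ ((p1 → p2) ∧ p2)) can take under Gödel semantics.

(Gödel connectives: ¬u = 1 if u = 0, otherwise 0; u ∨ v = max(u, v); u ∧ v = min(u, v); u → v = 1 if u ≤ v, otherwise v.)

The minimum is attained at p2 = 0, p1 = 0:
  ¬p2: Gödel ¬ of 0 = 1 (operand is 0)
  (¬p2 ∨ p2) = max(1, 0) = 1
  ¬(¬p2 ∨ p2): Gödel ¬ of 1 = 0 (operand ≠ 0)
  (p1 ∧ p2) = min(0, 0) = 0
  ((p1 ∧ p2) ∨ p1) = max(0, 0) = 0
  (¬(¬p2 ∨ p2) ∧ ((p1 ∧ p2) ∨ p1)) = min(0, 0) = 0
  (p1 → p2): 0 ≤ 0, so result = 1
  ((p1 → p2) ∧ p2) = min(1, 0) = 0
  ((¬(¬p2 ∨ p2) ∧ ((p1 ∧ p2) ∨ p1)) ∧ ((p1 → p2) ∧ p2)) = min(0, 0) = 0
Checking all 36 assignments confirms none give a value below 0.00.

0.00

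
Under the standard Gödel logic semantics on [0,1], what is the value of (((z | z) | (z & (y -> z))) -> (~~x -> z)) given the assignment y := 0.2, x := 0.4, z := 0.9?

(z | z) = max(0.9, 0.9) = 0.9
(y -> z): 0.2 ≤ 0.9, so result = 1
(z & (y -> z)) = min(0.9, 1) = 0.9
((z | z) | (z & (y -> z))) = max(0.9, 0.9) = 0.9
~x: Gödel ¬ of 0.4 = 0 (operand ≠ 0)
~~x: Gödel ¬ of 0 = 1 (operand is 0)
(~~x -> z): 1 > 0.9, so result = 0.9
(((z | z) | (z & (y -> z))) -> (~~x -> z)): 0.9 ≤ 0.9, so result = 1

1.00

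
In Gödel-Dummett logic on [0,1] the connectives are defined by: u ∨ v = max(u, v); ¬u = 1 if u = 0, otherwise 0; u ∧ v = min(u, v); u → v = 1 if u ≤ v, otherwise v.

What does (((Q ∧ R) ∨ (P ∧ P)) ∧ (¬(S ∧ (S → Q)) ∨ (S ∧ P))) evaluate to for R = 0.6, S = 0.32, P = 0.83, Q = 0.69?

0.32

(Q ∧ R) = min(0.69, 0.6) = 0.6
(P ∧ P) = min(0.83, 0.83) = 0.83
((Q ∧ R) ∨ (P ∧ P)) = max(0.6, 0.83) = 0.83
(S → Q): 0.32 ≤ 0.69, so result = 1
(S ∧ (S → Q)) = min(0.32, 1) = 0.32
¬(S ∧ (S → Q)): Gödel ¬ of 0.32 = 0 (operand ≠ 0)
(S ∧ P) = min(0.32, 0.83) = 0.32
(¬(S ∧ (S → Q)) ∨ (S ∧ P)) = max(0, 0.32) = 0.32
(((Q ∧ R) ∨ (P ∧ P)) ∧ (¬(S ∧ (S → Q)) ∨ (S ∧ P))) = min(0.83, 0.32) = 0.32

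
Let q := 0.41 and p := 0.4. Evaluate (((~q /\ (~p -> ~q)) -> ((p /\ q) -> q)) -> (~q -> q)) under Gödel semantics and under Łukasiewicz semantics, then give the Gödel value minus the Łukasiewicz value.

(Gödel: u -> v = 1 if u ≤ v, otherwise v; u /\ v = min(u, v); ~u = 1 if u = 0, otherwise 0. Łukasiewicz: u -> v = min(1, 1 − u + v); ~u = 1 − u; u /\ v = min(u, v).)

0.18

Gödel evaluation:
  ~q: Gödel ¬ of 0.41 = 0 (operand ≠ 0)
  ~p: Gödel ¬ of 0.4 = 0 (operand ≠ 0)
  ~q: Gödel ¬ of 0.41 = 0 (operand ≠ 0)
  (~p -> ~q): 0 ≤ 0, so result = 1
  (~q /\ (~p -> ~q)) = min(0, 1) = 0
  (p /\ q) = min(0.4, 0.41) = 0.4
  ((p /\ q) -> q): 0.4 ≤ 0.41, so result = 1
  ((~q /\ (~p -> ~q)) -> ((p /\ q) -> q)): 0 ≤ 1, so result = 1
  ~q: Gödel ¬ of 0.41 = 0 (operand ≠ 0)
  (~q -> q): 0 ≤ 0.41, so result = 1
  (((~q /\ (~p -> ~q)) -> ((p /\ q) -> q)) -> (~q -> q)): 1 ≤ 1, so result = 1
  Gödel value = 1
Łukasiewicz evaluation:
  ~q: Łukasiewicz ¬ gives 1 − 0.41 = 0.59
  ~p: Łukasiewicz ¬ gives 1 − 0.4 = 0.6
  ~q: Łukasiewicz ¬ gives 1 − 0.41 = 0.59
  (~p -> ~q): min(1, 1 − 0.6 + 0.59) = 0.99
  (~q /\ (~p -> ~q)) = min(0.59, 0.99) = 0.59
  (p /\ q) = min(0.4, 0.41) = 0.4
  ((p /\ q) -> q): min(1, 1 − 0.4 + 0.41) = 1
  ((~q /\ (~p -> ~q)) -> ((p /\ q) -> q)): min(1, 1 − 0.59 + 1) = 1
  ~q: Łukasiewicz ¬ gives 1 − 0.41 = 0.59
  (~q -> q): min(1, 1 − 0.59 + 0.41) = 0.82
  (((~q /\ (~p -> ~q)) -> ((p /\ q) -> q)) -> (~q -> q)): min(1, 1 − 1 + 0.82) = 0.82
  Łukasiewicz value = 0.82
Difference: 1 − 0.82 = 0.18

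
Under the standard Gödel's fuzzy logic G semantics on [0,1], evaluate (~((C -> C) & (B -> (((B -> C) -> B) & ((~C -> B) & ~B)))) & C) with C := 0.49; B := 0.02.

0.49

(C -> C): 0.49 ≤ 0.49, so result = 1
(B -> C): 0.02 ≤ 0.49, so result = 1
((B -> C) -> B): 1 > 0.02, so result = 0.02
~C: Gödel ¬ of 0.49 = 0 (operand ≠ 0)
(~C -> B): 0 ≤ 0.02, so result = 1
~B: Gödel ¬ of 0.02 = 0 (operand ≠ 0)
((~C -> B) & ~B) = min(1, 0) = 0
(((B -> C) -> B) & ((~C -> B) & ~B)) = min(0.02, 0) = 0
(B -> (((B -> C) -> B) & ((~C -> B) & ~B))): 0.02 > 0, so result = 0
((C -> C) & (B -> (((B -> C) -> B) & ((~C -> B) & ~B)))) = min(1, 0) = 0
~((C -> C) & (B -> (((B -> C) -> B) & ((~C -> B) & ~B)))): Gödel ¬ of 0 = 1 (operand is 0)
(~((C -> C) & (B -> (((B -> C) -> B) & ((~C -> B) & ~B)))) & C) = min(1, 0.49) = 0.49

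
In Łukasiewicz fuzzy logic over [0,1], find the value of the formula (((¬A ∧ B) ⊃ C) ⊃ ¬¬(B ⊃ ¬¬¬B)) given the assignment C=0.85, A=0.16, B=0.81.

0.38

¬A: Łukasiewicz ¬ gives 1 − 0.16 = 0.84
(¬A ∧ B) = min(0.84, 0.81) = 0.81
((¬A ∧ B) ⊃ C): min(1, 1 − 0.81 + 0.85) = 1
¬B: Łukasiewicz ¬ gives 1 − 0.81 = 0.19
¬¬B: Łukasiewicz ¬ gives 1 − 0.19 = 0.81
¬¬¬B: Łukasiewicz ¬ gives 1 − 0.81 = 0.19
(B ⊃ ¬¬¬B): min(1, 1 − 0.81 + 0.19) = 0.38
¬(B ⊃ ¬¬¬B): Łukasiewicz ¬ gives 1 − 0.38 = 0.62
¬¬(B ⊃ ¬¬¬B): Łukasiewicz ¬ gives 1 − 0.62 = 0.38
(((¬A ∧ B) ⊃ C) ⊃ ¬¬(B ⊃ ¬¬¬B)): min(1, 1 − 1 + 0.38) = 0.38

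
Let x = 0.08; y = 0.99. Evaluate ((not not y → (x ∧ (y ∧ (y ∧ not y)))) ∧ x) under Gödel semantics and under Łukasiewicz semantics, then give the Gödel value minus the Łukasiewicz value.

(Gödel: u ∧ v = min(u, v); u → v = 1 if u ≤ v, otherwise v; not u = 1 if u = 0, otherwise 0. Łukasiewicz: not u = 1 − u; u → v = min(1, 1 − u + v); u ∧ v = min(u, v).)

Gödel evaluation:
  not y: Gödel ¬ of 0.99 = 0 (operand ≠ 0)
  not not y: Gödel ¬ of 0 = 1 (operand is 0)
  not y: Gödel ¬ of 0.99 = 0 (operand ≠ 0)
  (y ∧ not y) = min(0.99, 0) = 0
  (y ∧ (y ∧ not y)) = min(0.99, 0) = 0
  (x ∧ (y ∧ (y ∧ not y))) = min(0.08, 0) = 0
  (not not y → (x ∧ (y ∧ (y ∧ not y)))): 1 > 0, so result = 0
  ((not not y → (x ∧ (y ∧ (y ∧ not y)))) ∧ x) = min(0, 0.08) = 0
  Gödel value = 0
Łukasiewicz evaluation:
  not y: Łukasiewicz ¬ gives 1 − 0.99 = 0.01
  not not y: Łukasiewicz ¬ gives 1 − 0.01 = 0.99
  not y: Łukasiewicz ¬ gives 1 − 0.99 = 0.01
  (y ∧ not y) = min(0.99, 0.01) = 0.01
  (y ∧ (y ∧ not y)) = min(0.99, 0.01) = 0.01
  (x ∧ (y ∧ (y ∧ not y))) = min(0.08, 0.01) = 0.01
  (not not y → (x ∧ (y ∧ (y ∧ not y)))): min(1, 1 − 0.99 + 0.01) = 0.02
  ((not not y → (x ∧ (y ∧ (y ∧ not y)))) ∧ x) = min(0.02, 0.08) = 0.02
  Łukasiewicz value = 0.02
Difference: 0 − 0.02 = -0.02

-0.02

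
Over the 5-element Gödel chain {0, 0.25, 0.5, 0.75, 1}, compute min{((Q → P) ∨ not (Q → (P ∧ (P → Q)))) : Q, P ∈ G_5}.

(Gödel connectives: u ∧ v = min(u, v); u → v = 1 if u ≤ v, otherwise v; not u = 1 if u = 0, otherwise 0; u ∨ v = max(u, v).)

The minimum is attained at Q = 0.5, P = 0.25:
  (Q → P): 0.5 > 0.25, so result = 0.25
  (P → Q): 0.25 ≤ 0.5, so result = 1
  (P ∧ (P → Q)) = min(0.25, 1) = 0.25
  (Q → (P ∧ (P → Q))): 0.5 > 0.25, so result = 0.25
  not (Q → (P ∧ (P → Q))): Gödel ¬ of 0.25 = 0 (operand ≠ 0)
  ((Q → P) ∨ not (Q → (P ∧ (P → Q)))) = max(0.25, 0) = 0.25
Checking all 25 assignments confirms none give a value below 0.25.

0.25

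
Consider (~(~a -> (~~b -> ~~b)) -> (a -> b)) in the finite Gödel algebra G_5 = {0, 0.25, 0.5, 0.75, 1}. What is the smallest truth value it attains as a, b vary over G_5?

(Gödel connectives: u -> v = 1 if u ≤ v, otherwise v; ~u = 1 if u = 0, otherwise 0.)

1.00

Every assignment gives 1. For instance at a = 0, b = 0:
  ~a: Gödel ¬ of 0 = 1 (operand is 0)
  ~b: Gödel ¬ of 0 = 1 (operand is 0)
  ~~b: Gödel ¬ of 1 = 0 (operand ≠ 0)
  ~b: Gödel ¬ of 0 = 1 (operand is 0)
  ~~b: Gödel ¬ of 1 = 0 (operand ≠ 0)
  (~~b -> ~~b): 0 ≤ 0, so result = 1
  (~a -> (~~b -> ~~b)): 1 ≤ 1, so result = 1
  ~(~a -> (~~b -> ~~b)): Gödel ¬ of 1 = 0 (operand ≠ 0)
  (a -> b): 0 ≤ 0, so result = 1
  (~(~a -> (~~b -> ~~b)) -> (a -> b)): 0 ≤ 1, so result = 1
All 25 assignments give value 1 — the formula is a G_5-tautology.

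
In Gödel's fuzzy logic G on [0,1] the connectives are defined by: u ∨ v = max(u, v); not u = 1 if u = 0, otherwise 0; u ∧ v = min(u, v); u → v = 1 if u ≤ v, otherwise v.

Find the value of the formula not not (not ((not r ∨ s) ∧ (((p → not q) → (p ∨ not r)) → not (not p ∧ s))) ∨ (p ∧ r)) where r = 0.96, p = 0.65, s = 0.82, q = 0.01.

1.00

not r: Gödel ¬ of 0.96 = 0 (operand ≠ 0)
(not r ∨ s) = max(0, 0.82) = 0.82
not q: Gödel ¬ of 0.01 = 0 (operand ≠ 0)
(p → not q): 0.65 > 0, so result = 0
not r: Gödel ¬ of 0.96 = 0 (operand ≠ 0)
(p ∨ not r) = max(0.65, 0) = 0.65
((p → not q) → (p ∨ not r)): 0 ≤ 0.65, so result = 1
not p: Gödel ¬ of 0.65 = 0 (operand ≠ 0)
(not p ∧ s) = min(0, 0.82) = 0
not (not p ∧ s): Gödel ¬ of 0 = 1 (operand is 0)
(((p → not q) → (p ∨ not r)) → not (not p ∧ s)): 1 ≤ 1, so result = 1
((not r ∨ s) ∧ (((p → not q) → (p ∨ not r)) → not (not p ∧ s))) = min(0.82, 1) = 0.82
not ((not r ∨ s) ∧ (((p → not q) → (p ∨ not r)) → not (not p ∧ s))): Gödel ¬ of 0.82 = 0 (operand ≠ 0)
(p ∧ r) = min(0.65, 0.96) = 0.65
(not ((not r ∨ s) ∧ (((p → not q) → (p ∨ not r)) → not (not p ∧ s))) ∨ (p ∧ r)) = max(0, 0.65) = 0.65
not (not ((not r ∨ s) ∧ (((p → not q) → (p ∨ not r)) → not (not p ∧ s))) ∨ (p ∧ r)): Gödel ¬ of 0.65 = 0 (operand ≠ 0)
not not (not ((not r ∨ s) ∧ (((p → not q) → (p ∨ not r)) → not (not p ∧ s))) ∨ (p ∧ r)): Gödel ¬ of 0 = 1 (operand is 0)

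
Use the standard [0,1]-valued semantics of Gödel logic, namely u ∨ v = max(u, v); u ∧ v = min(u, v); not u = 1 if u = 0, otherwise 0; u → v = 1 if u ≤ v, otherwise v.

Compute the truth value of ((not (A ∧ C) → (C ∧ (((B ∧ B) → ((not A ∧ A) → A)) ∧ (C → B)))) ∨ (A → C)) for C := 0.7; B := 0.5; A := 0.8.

(A ∧ C) = min(0.8, 0.7) = 0.7
not (A ∧ C): Gödel ¬ of 0.7 = 0 (operand ≠ 0)
(B ∧ B) = min(0.5, 0.5) = 0.5
not A: Gödel ¬ of 0.8 = 0 (operand ≠ 0)
(not A ∧ A) = min(0, 0.8) = 0
((not A ∧ A) → A): 0 ≤ 0.8, so result = 1
((B ∧ B) → ((not A ∧ A) → A)): 0.5 ≤ 1, so result = 1
(C → B): 0.7 > 0.5, so result = 0.5
(((B ∧ B) → ((not A ∧ A) → A)) ∧ (C → B)) = min(1, 0.5) = 0.5
(C ∧ (((B ∧ B) → ((not A ∧ A) → A)) ∧ (C → B))) = min(0.7, 0.5) = 0.5
(not (A ∧ C) → (C ∧ (((B ∧ B) → ((not A ∧ A) → A)) ∧ (C → B)))): 0 ≤ 0.5, so result = 1
(A → C): 0.8 > 0.7, so result = 0.7
((not (A ∧ C) → (C ∧ (((B ∧ B) → ((not A ∧ A) → A)) ∧ (C → B)))) ∨ (A → C)) = max(1, 0.7) = 1

1.00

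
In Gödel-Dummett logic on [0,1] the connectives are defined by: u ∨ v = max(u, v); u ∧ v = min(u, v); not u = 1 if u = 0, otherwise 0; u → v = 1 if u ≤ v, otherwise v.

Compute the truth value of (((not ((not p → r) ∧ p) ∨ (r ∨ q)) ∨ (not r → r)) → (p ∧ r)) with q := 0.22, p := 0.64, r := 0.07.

not p: Gödel ¬ of 0.64 = 0 (operand ≠ 0)
(not p → r): 0 ≤ 0.07, so result = 1
((not p → r) ∧ p) = min(1, 0.64) = 0.64
not ((not p → r) ∧ p): Gödel ¬ of 0.64 = 0 (operand ≠ 0)
(r ∨ q) = max(0.07, 0.22) = 0.22
(not ((not p → r) ∧ p) ∨ (r ∨ q)) = max(0, 0.22) = 0.22
not r: Gödel ¬ of 0.07 = 0 (operand ≠ 0)
(not r → r): 0 ≤ 0.07, so result = 1
((not ((not p → r) ∧ p) ∨ (r ∨ q)) ∨ (not r → r)) = max(0.22, 1) = 1
(p ∧ r) = min(0.64, 0.07) = 0.07
(((not ((not p → r) ∧ p) ∨ (r ∨ q)) ∨ (not r → r)) → (p ∧ r)): 1 > 0.07, so result = 0.07

0.07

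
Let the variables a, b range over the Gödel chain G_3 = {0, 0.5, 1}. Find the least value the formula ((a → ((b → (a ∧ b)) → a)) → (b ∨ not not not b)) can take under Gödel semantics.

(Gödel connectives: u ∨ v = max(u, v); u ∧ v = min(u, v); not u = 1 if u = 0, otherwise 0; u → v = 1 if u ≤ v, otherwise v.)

0.50

The minimum is attained at a = 0, b = 0.5:
  (a ∧ b) = min(0, 0.5) = 0
  (b → (a ∧ b)): 0.5 > 0, so result = 0
  ((b → (a ∧ b)) → a): 0 ≤ 0, so result = 1
  (a → ((b → (a ∧ b)) → a)): 0 ≤ 1, so result = 1
  not b: Gödel ¬ of 0.5 = 0 (operand ≠ 0)
  not not b: Gödel ¬ of 0 = 1 (operand is 0)
  not not not b: Gödel ¬ of 1 = 0 (operand ≠ 0)
  (b ∨ not not not b) = max(0.5, 0) = 0.5
  ((a → ((b → (a ∧ b)) → a)) → (b ∨ not not not b)): 1 > 0.5, so result = 0.5
Checking all 9 assignments confirms none give a value below 0.50.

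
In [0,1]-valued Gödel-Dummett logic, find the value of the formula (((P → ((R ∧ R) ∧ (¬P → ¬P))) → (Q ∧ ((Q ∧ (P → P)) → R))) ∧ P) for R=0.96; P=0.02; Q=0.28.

0.02

(R ∧ R) = min(0.96, 0.96) = 0.96
¬P: Gödel ¬ of 0.02 = 0 (operand ≠ 0)
¬P: Gödel ¬ of 0.02 = 0 (operand ≠ 0)
(¬P → ¬P): 0 ≤ 0, so result = 1
((R ∧ R) ∧ (¬P → ¬P)) = min(0.96, 1) = 0.96
(P → ((R ∧ R) ∧ (¬P → ¬P))): 0.02 ≤ 0.96, so result = 1
(P → P): 0.02 ≤ 0.02, so result = 1
(Q ∧ (P → P)) = min(0.28, 1) = 0.28
((Q ∧ (P → P)) → R): 0.28 ≤ 0.96, so result = 1
(Q ∧ ((Q ∧ (P → P)) → R)) = min(0.28, 1) = 0.28
((P → ((R ∧ R) ∧ (¬P → ¬P))) → (Q ∧ ((Q ∧ (P → P)) → R))): 1 > 0.28, so result = 0.28
(((P → ((R ∧ R) ∧ (¬P → ¬P))) → (Q ∧ ((Q ∧ (P → P)) → R))) ∧ P) = min(0.28, 0.02) = 0.02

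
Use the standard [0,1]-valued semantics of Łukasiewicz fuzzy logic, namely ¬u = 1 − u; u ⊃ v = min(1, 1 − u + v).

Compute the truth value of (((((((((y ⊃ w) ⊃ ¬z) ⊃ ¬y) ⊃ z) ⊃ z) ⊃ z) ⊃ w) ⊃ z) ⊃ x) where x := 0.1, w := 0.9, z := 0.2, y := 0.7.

0.90

(y ⊃ w): min(1, 1 − 0.7 + 0.9) = 1
¬z: Łukasiewicz ¬ gives 1 − 0.2 = 0.8
((y ⊃ w) ⊃ ¬z): min(1, 1 − 1 + 0.8) = 0.8
¬y: Łukasiewicz ¬ gives 1 − 0.7 = 0.3
(((y ⊃ w) ⊃ ¬z) ⊃ ¬y): min(1, 1 − 0.8 + 0.3) = 0.5
((((y ⊃ w) ⊃ ¬z) ⊃ ¬y) ⊃ z): min(1, 1 − 0.5 + 0.2) = 0.7
(((((y ⊃ w) ⊃ ¬z) ⊃ ¬y) ⊃ z) ⊃ z): min(1, 1 − 0.7 + 0.2) = 0.5
((((((y ⊃ w) ⊃ ¬z) ⊃ ¬y) ⊃ z) ⊃ z) ⊃ z): min(1, 1 − 0.5 + 0.2) = 0.7
(((((((y ⊃ w) ⊃ ¬z) ⊃ ¬y) ⊃ z) ⊃ z) ⊃ z) ⊃ w): min(1, 1 − 0.7 + 0.9) = 1
((((((((y ⊃ w) ⊃ ¬z) ⊃ ¬y) ⊃ z) ⊃ z) ⊃ z) ⊃ w) ⊃ z): min(1, 1 − 1 + 0.2) = 0.2
(((((((((y ⊃ w) ⊃ ¬z) ⊃ ¬y) ⊃ z) ⊃ z) ⊃ z) ⊃ w) ⊃ z) ⊃ x): min(1, 1 − 0.2 + 0.1) = 0.9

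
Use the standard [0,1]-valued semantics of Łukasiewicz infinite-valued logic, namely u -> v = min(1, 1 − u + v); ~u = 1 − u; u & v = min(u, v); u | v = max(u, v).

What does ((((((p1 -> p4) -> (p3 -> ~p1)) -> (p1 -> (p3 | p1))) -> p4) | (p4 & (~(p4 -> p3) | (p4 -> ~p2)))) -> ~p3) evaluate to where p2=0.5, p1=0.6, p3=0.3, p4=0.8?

(p1 -> p4): min(1, 1 − 0.6 + 0.8) = 1
~p1: Łukasiewicz ¬ gives 1 − 0.6 = 0.4
(p3 -> ~p1): min(1, 1 − 0.3 + 0.4) = 1
((p1 -> p4) -> (p3 -> ~p1)): min(1, 1 − 1 + 1) = 1
(p3 | p1) = max(0.3, 0.6) = 0.6
(p1 -> (p3 | p1)): min(1, 1 − 0.6 + 0.6) = 1
(((p1 -> p4) -> (p3 -> ~p1)) -> (p1 -> (p3 | p1))): min(1, 1 − 1 + 1) = 1
((((p1 -> p4) -> (p3 -> ~p1)) -> (p1 -> (p3 | p1))) -> p4): min(1, 1 − 1 + 0.8) = 0.8
(p4 -> p3): min(1, 1 − 0.8 + 0.3) = 0.5
~(p4 -> p3): Łukasiewicz ¬ gives 1 − 0.5 = 0.5
~p2: Łukasiewicz ¬ gives 1 − 0.5 = 0.5
(p4 -> ~p2): min(1, 1 − 0.8 + 0.5) = 0.7
(~(p4 -> p3) | (p4 -> ~p2)) = max(0.5, 0.7) = 0.7
(p4 & (~(p4 -> p3) | (p4 -> ~p2))) = min(0.8, 0.7) = 0.7
(((((p1 -> p4) -> (p3 -> ~p1)) -> (p1 -> (p3 | p1))) -> p4) | (p4 & (~(p4 -> p3) | (p4 -> ~p2)))) = max(0.8, 0.7) = 0.8
~p3: Łukasiewicz ¬ gives 1 − 0.3 = 0.7
((((((p1 -> p4) -> (p3 -> ~p1)) -> (p1 -> (p3 | p1))) -> p4) | (p4 & (~(p4 -> p3) | (p4 -> ~p2)))) -> ~p3): min(1, 1 − 0.8 + 0.7) = 0.9

0.90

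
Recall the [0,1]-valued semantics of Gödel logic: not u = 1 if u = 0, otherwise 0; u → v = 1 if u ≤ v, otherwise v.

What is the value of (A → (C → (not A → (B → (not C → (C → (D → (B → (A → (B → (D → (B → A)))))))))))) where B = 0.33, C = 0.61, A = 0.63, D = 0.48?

1.00

not A: Gödel ¬ of 0.63 = 0 (operand ≠ 0)
not C: Gödel ¬ of 0.61 = 0 (operand ≠ 0)
(B → A): 0.33 ≤ 0.63, so result = 1
(D → (B → A)): 0.48 ≤ 1, so result = 1
(B → (D → (B → A))): 0.33 ≤ 1, so result = 1
(A → (B → (D → (B → A)))): 0.63 ≤ 1, so result = 1
(B → (A → (B → (D → (B → A))))): 0.33 ≤ 1, so result = 1
(D → (B → (A → (B → (D → (B → A)))))): 0.48 ≤ 1, so result = 1
(C → (D → (B → (A → (B → (D → (B → A))))))): 0.61 ≤ 1, so result = 1
(not C → (C → (D → (B → (A → (B → (D → (B → A)))))))): 0 ≤ 1, so result = 1
(B → (not C → (C → (D → (B → (A → (B → (D → (B → A))))))))): 0.33 ≤ 1, so result = 1
(not A → (B → (not C → (C → (D → (B → (A → (B → (D → (B → A)))))))))): 0 ≤ 1, so result = 1
(C → (not A → (B → (not C → (C → (D → (B → (A → (B → (D → (B → A))))))))))): 0.61 ≤ 1, so result = 1
(A → (C → (not A → (B → (not C → (C → (D → (B → (A → (B → (D → (B → A)))))))))))): 0.63 ≤ 1, so result = 1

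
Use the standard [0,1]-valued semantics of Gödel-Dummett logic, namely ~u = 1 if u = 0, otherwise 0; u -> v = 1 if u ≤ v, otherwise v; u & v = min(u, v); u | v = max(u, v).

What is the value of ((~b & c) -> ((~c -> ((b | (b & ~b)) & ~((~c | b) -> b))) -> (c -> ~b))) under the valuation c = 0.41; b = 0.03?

~b: Gödel ¬ of 0.03 = 0 (operand ≠ 0)
(~b & c) = min(0, 0.41) = 0
~c: Gödel ¬ of 0.41 = 0 (operand ≠ 0)
~b: Gödel ¬ of 0.03 = 0 (operand ≠ 0)
(b & ~b) = min(0.03, 0) = 0
(b | (b & ~b)) = max(0.03, 0) = 0.03
~c: Gödel ¬ of 0.41 = 0 (operand ≠ 0)
(~c | b) = max(0, 0.03) = 0.03
((~c | b) -> b): 0.03 ≤ 0.03, so result = 1
~((~c | b) -> b): Gödel ¬ of 1 = 0 (operand ≠ 0)
((b | (b & ~b)) & ~((~c | b) -> b)) = min(0.03, 0) = 0
(~c -> ((b | (b & ~b)) & ~((~c | b) -> b))): 0 ≤ 0, so result = 1
~b: Gödel ¬ of 0.03 = 0 (operand ≠ 0)
(c -> ~b): 0.41 > 0, so result = 0
((~c -> ((b | (b & ~b)) & ~((~c | b) -> b))) -> (c -> ~b)): 1 > 0, so result = 0
((~b & c) -> ((~c -> ((b | (b & ~b)) & ~((~c | b) -> b))) -> (c -> ~b))): 0 ≤ 0, so result = 1

1.00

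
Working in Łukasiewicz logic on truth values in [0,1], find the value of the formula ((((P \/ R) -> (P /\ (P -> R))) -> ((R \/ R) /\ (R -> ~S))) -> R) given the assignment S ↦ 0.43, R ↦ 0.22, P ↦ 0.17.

0.95

(P \/ R) = max(0.17, 0.22) = 0.22
(P -> R): min(1, 1 − 0.17 + 0.22) = 1
(P /\ (P -> R)) = min(0.17, 1) = 0.17
((P \/ R) -> (P /\ (P -> R))): min(1, 1 − 0.22 + 0.17) = 0.95
(R \/ R) = max(0.22, 0.22) = 0.22
~S: Łukasiewicz ¬ gives 1 − 0.43 = 0.57
(R -> ~S): min(1, 1 − 0.22 + 0.57) = 1
((R \/ R) /\ (R -> ~S)) = min(0.22, 1) = 0.22
(((P \/ R) -> (P /\ (P -> R))) -> ((R \/ R) /\ (R -> ~S))): min(1, 1 − 0.95 + 0.22) = 0.27
((((P \/ R) -> (P /\ (P -> R))) -> ((R \/ R) /\ (R -> ~S))) -> R): min(1, 1 − 0.27 + 0.22) = 0.95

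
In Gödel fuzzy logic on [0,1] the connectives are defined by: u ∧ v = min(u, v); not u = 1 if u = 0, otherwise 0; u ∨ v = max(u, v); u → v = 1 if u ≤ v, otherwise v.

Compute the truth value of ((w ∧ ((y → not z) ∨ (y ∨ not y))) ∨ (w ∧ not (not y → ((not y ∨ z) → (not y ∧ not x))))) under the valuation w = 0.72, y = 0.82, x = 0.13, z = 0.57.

not z: Gödel ¬ of 0.57 = 0 (operand ≠ 0)
(y → not z): 0.82 > 0, so result = 0
not y: Gödel ¬ of 0.82 = 0 (operand ≠ 0)
(y ∨ not y) = max(0.82, 0) = 0.82
((y → not z) ∨ (y ∨ not y)) = max(0, 0.82) = 0.82
(w ∧ ((y → not z) ∨ (y ∨ not y))) = min(0.72, 0.82) = 0.72
not y: Gödel ¬ of 0.82 = 0 (operand ≠ 0)
not y: Gödel ¬ of 0.82 = 0 (operand ≠ 0)
(not y ∨ z) = max(0, 0.57) = 0.57
not y: Gödel ¬ of 0.82 = 0 (operand ≠ 0)
not x: Gödel ¬ of 0.13 = 0 (operand ≠ 0)
(not y ∧ not x) = min(0, 0) = 0
((not y ∨ z) → (not y ∧ not x)): 0.57 > 0, so result = 0
(not y → ((not y ∨ z) → (not y ∧ not x))): 0 ≤ 0, so result = 1
not (not y → ((not y ∨ z) → (not y ∧ not x))): Gödel ¬ of 1 = 0 (operand ≠ 0)
(w ∧ not (not y → ((not y ∨ z) → (not y ∧ not x)))) = min(0.72, 0) = 0
((w ∧ ((y → not z) ∨ (y ∨ not y))) ∨ (w ∧ not (not y → ((not y ∨ z) → (not y ∧ not x))))) = max(0.72, 0) = 0.72

0.72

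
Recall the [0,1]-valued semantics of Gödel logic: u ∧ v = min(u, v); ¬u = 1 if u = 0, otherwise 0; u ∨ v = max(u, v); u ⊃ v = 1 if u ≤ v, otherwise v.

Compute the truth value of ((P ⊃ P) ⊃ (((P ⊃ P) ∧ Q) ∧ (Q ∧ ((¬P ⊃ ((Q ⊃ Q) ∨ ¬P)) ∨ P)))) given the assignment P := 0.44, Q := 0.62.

(P ⊃ P): 0.44 ≤ 0.44, so result = 1
(P ⊃ P): 0.44 ≤ 0.44, so result = 1
((P ⊃ P) ∧ Q) = min(1, 0.62) = 0.62
¬P: Gödel ¬ of 0.44 = 0 (operand ≠ 0)
(Q ⊃ Q): 0.62 ≤ 0.62, so result = 1
¬P: Gödel ¬ of 0.44 = 0 (operand ≠ 0)
((Q ⊃ Q) ∨ ¬P) = max(1, 0) = 1
(¬P ⊃ ((Q ⊃ Q) ∨ ¬P)): 0 ≤ 1, so result = 1
((¬P ⊃ ((Q ⊃ Q) ∨ ¬P)) ∨ P) = max(1, 0.44) = 1
(Q ∧ ((¬P ⊃ ((Q ⊃ Q) ∨ ¬P)) ∨ P)) = min(0.62, 1) = 0.62
(((P ⊃ P) ∧ Q) ∧ (Q ∧ ((¬P ⊃ ((Q ⊃ Q) ∨ ¬P)) ∨ P))) = min(0.62, 0.62) = 0.62
((P ⊃ P) ⊃ (((P ⊃ P) ∧ Q) ∧ (Q ∧ ((¬P ⊃ ((Q ⊃ Q) ∨ ¬P)) ∨ P)))): 1 > 0.62, so result = 0.62

0.62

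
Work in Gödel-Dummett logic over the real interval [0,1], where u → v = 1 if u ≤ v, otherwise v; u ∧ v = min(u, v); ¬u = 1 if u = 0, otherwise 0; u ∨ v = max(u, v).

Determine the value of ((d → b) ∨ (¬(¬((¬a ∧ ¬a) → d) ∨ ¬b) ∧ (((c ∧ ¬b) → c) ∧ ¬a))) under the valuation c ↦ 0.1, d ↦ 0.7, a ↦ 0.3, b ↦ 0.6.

(d → b): 0.7 > 0.6, so result = 0.6
¬a: Gödel ¬ of 0.3 = 0 (operand ≠ 0)
¬a: Gödel ¬ of 0.3 = 0 (operand ≠ 0)
(¬a ∧ ¬a) = min(0, 0) = 0
((¬a ∧ ¬a) → d): 0 ≤ 0.7, so result = 1
¬((¬a ∧ ¬a) → d): Gödel ¬ of 1 = 0 (operand ≠ 0)
¬b: Gödel ¬ of 0.6 = 0 (operand ≠ 0)
(¬((¬a ∧ ¬a) → d) ∨ ¬b) = max(0, 0) = 0
¬(¬((¬a ∧ ¬a) → d) ∨ ¬b): Gödel ¬ of 0 = 1 (operand is 0)
¬b: Gödel ¬ of 0.6 = 0 (operand ≠ 0)
(c ∧ ¬b) = min(0.1, 0) = 0
((c ∧ ¬b) → c): 0 ≤ 0.1, so result = 1
¬a: Gödel ¬ of 0.3 = 0 (operand ≠ 0)
(((c ∧ ¬b) → c) ∧ ¬a) = min(1, 0) = 0
(¬(¬((¬a ∧ ¬a) → d) ∨ ¬b) ∧ (((c ∧ ¬b) → c) ∧ ¬a)) = min(1, 0) = 0
((d → b) ∨ (¬(¬((¬a ∧ ¬a) → d) ∨ ¬b) ∧ (((c ∧ ¬b) → c) ∧ ¬a))) = max(0.6, 0) = 0.6

0.60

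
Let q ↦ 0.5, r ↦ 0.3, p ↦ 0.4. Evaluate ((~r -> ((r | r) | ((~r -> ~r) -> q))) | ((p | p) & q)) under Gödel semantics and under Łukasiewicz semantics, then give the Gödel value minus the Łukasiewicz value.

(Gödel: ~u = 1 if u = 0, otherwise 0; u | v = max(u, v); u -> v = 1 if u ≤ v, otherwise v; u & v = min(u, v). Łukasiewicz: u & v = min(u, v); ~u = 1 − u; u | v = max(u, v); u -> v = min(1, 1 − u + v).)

Gödel evaluation:
  ~r: Gödel ¬ of 0.3 = 0 (operand ≠ 0)
  (r | r) = max(0.3, 0.3) = 0.3
  ~r: Gödel ¬ of 0.3 = 0 (operand ≠ 0)
  ~r: Gödel ¬ of 0.3 = 0 (operand ≠ 0)
  (~r -> ~r): 0 ≤ 0, so result = 1
  ((~r -> ~r) -> q): 1 > 0.5, so result = 0.5
  ((r | r) | ((~r -> ~r) -> q)) = max(0.3, 0.5) = 0.5
  (~r -> ((r | r) | ((~r -> ~r) -> q))): 0 ≤ 0.5, so result = 1
  (p | p) = max(0.4, 0.4) = 0.4
  ((p | p) & q) = min(0.4, 0.5) = 0.4
  ((~r -> ((r | r) | ((~r -> ~r) -> q))) | ((p | p) & q)) = max(1, 0.4) = 1
  Gödel value = 1
Łukasiewicz evaluation:
  ~r: Łukasiewicz ¬ gives 1 − 0.3 = 0.7
  (r | r) = max(0.3, 0.3) = 0.3
  ~r: Łukasiewicz ¬ gives 1 − 0.3 = 0.7
  ~r: Łukasiewicz ¬ gives 1 − 0.3 = 0.7
  (~r -> ~r): min(1, 1 − 0.7 + 0.7) = 1
  ((~r -> ~r) -> q): min(1, 1 − 1 + 0.5) = 0.5
  ((r | r) | ((~r -> ~r) -> q)) = max(0.3, 0.5) = 0.5
  (~r -> ((r | r) | ((~r -> ~r) -> q))): min(1, 1 − 0.7 + 0.5) = 0.8
  (p | p) = max(0.4, 0.4) = 0.4
  ((p | p) & q) = min(0.4, 0.5) = 0.4
  ((~r -> ((r | r) | ((~r -> ~r) -> q))) | ((p | p) & q)) = max(0.8, 0.4) = 0.8
  Łukasiewicz value = 0.8
Difference: 1 − 0.8 = 0.20

0.20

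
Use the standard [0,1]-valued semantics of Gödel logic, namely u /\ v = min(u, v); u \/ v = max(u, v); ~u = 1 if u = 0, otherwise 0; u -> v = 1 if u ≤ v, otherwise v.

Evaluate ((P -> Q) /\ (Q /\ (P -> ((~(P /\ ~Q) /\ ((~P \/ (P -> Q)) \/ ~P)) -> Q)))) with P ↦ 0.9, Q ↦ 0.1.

0.10

(P -> Q): 0.9 > 0.1, so result = 0.1
~Q: Gödel ¬ of 0.1 = 0 (operand ≠ 0)
(P /\ ~Q) = min(0.9, 0) = 0
~(P /\ ~Q): Gödel ¬ of 0 = 1 (operand is 0)
~P: Gödel ¬ of 0.9 = 0 (operand ≠ 0)
(P -> Q): 0.9 > 0.1, so result = 0.1
(~P \/ (P -> Q)) = max(0, 0.1) = 0.1
~P: Gödel ¬ of 0.9 = 0 (operand ≠ 0)
((~P \/ (P -> Q)) \/ ~P) = max(0.1, 0) = 0.1
(~(P /\ ~Q) /\ ((~P \/ (P -> Q)) \/ ~P)) = min(1, 0.1) = 0.1
((~(P /\ ~Q) /\ ((~P \/ (P -> Q)) \/ ~P)) -> Q): 0.1 ≤ 0.1, so result = 1
(P -> ((~(P /\ ~Q) /\ ((~P \/ (P -> Q)) \/ ~P)) -> Q)): 0.9 ≤ 1, so result = 1
(Q /\ (P -> ((~(P /\ ~Q) /\ ((~P \/ (P -> Q)) \/ ~P)) -> Q))) = min(0.1, 1) = 0.1
((P -> Q) /\ (Q /\ (P -> ((~(P /\ ~Q) /\ ((~P \/ (P -> Q)) \/ ~P)) -> Q)))) = min(0.1, 0.1) = 0.1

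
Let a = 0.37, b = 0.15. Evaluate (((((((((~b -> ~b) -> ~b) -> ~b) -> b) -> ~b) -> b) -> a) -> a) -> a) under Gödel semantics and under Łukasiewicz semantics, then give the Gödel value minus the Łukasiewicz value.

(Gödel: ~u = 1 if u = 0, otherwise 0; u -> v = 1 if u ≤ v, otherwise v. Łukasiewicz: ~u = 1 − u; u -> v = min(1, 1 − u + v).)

Gödel evaluation:
  ~b: Gödel ¬ of 0.15 = 0 (operand ≠ 0)
  ~b: Gödel ¬ of 0.15 = 0 (operand ≠ 0)
  (~b -> ~b): 0 ≤ 0, so result = 1
  ~b: Gödel ¬ of 0.15 = 0 (operand ≠ 0)
  ((~b -> ~b) -> ~b): 1 > 0, so result = 0
  ~b: Gödel ¬ of 0.15 = 0 (operand ≠ 0)
  (((~b -> ~b) -> ~b) -> ~b): 0 ≤ 0, so result = 1
  ((((~b -> ~b) -> ~b) -> ~b) -> b): 1 > 0.15, so result = 0.15
  ~b: Gödel ¬ of 0.15 = 0 (operand ≠ 0)
  (((((~b -> ~b) -> ~b) -> ~b) -> b) -> ~b): 0.15 > 0, so result = 0
  ((((((~b -> ~b) -> ~b) -> ~b) -> b) -> ~b) -> b): 0 ≤ 0.15, so result = 1
  (((((((~b -> ~b) -> ~b) -> ~b) -> b) -> ~b) -> b) -> a): 1 > 0.37, so result = 0.37
  ((((((((~b -> ~b) -> ~b) -> ~b) -> b) -> ~b) -> b) -> a) -> a): 0.37 ≤ 0.37, so result = 1
  (((((((((~b -> ~b) -> ~b) -> ~b) -> b) -> ~b) -> b) -> a) -> a) -> a): 1 > 0.37, so result = 0.37
  Gödel value = 0.37
Łukasiewicz evaluation:
  ~b: Łukasiewicz ¬ gives 1 − 0.15 = 0.85
  ~b: Łukasiewicz ¬ gives 1 − 0.15 = 0.85
  (~b -> ~b): min(1, 1 − 0.85 + 0.85) = 1
  ~b: Łukasiewicz ¬ gives 1 − 0.15 = 0.85
  ((~b -> ~b) -> ~b): min(1, 1 − 1 + 0.85) = 0.85
  ~b: Łukasiewicz ¬ gives 1 − 0.15 = 0.85
  (((~b -> ~b) -> ~b) -> ~b): min(1, 1 − 0.85 + 0.85) = 1
  ((((~b -> ~b) -> ~b) -> ~b) -> b): min(1, 1 − 1 + 0.15) = 0.15
  ~b: Łukasiewicz ¬ gives 1 − 0.15 = 0.85
  (((((~b -> ~b) -> ~b) -> ~b) -> b) -> ~b): min(1, 1 − 0.15 + 0.85) = 1
  ((((((~b -> ~b) -> ~b) -> ~b) -> b) -> ~b) -> b): min(1, 1 − 1 + 0.15) = 0.15
  (((((((~b -> ~b) -> ~b) -> ~b) -> b) -> ~b) -> b) -> a): min(1, 1 − 0.15 + 0.37) = 1
  ((((((((~b -> ~b) -> ~b) -> ~b) -> b) -> ~b) -> b) -> a) -> a): min(1, 1 − 1 + 0.37) = 0.37
  (((((((((~b -> ~b) -> ~b) -> ~b) -> b) -> ~b) -> b) -> a) -> a) -> a): min(1, 1 − 0.37 + 0.37) = 1
  Łukasiewicz value = 1
Difference: 0.37 − 1 = -0.63

-0.63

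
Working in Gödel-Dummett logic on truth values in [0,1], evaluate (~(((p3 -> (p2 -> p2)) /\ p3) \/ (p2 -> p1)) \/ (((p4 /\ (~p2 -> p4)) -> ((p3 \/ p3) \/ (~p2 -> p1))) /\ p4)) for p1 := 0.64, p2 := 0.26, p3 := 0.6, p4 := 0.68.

(p2 -> p2): 0.26 ≤ 0.26, so result = 1
(p3 -> (p2 -> p2)): 0.6 ≤ 1, so result = 1
((p3 -> (p2 -> p2)) /\ p3) = min(1, 0.6) = 0.6
(p2 -> p1): 0.26 ≤ 0.64, so result = 1
(((p3 -> (p2 -> p2)) /\ p3) \/ (p2 -> p1)) = max(0.6, 1) = 1
~(((p3 -> (p2 -> p2)) /\ p3) \/ (p2 -> p1)): Gödel ¬ of 1 = 0 (operand ≠ 0)
~p2: Gödel ¬ of 0.26 = 0 (operand ≠ 0)
(~p2 -> p4): 0 ≤ 0.68, so result = 1
(p4 /\ (~p2 -> p4)) = min(0.68, 1) = 0.68
(p3 \/ p3) = max(0.6, 0.6) = 0.6
~p2: Gödel ¬ of 0.26 = 0 (operand ≠ 0)
(~p2 -> p1): 0 ≤ 0.64, so result = 1
((p3 \/ p3) \/ (~p2 -> p1)) = max(0.6, 1) = 1
((p4 /\ (~p2 -> p4)) -> ((p3 \/ p3) \/ (~p2 -> p1))): 0.68 ≤ 1, so result = 1
(((p4 /\ (~p2 -> p4)) -> ((p3 \/ p3) \/ (~p2 -> p1))) /\ p4) = min(1, 0.68) = 0.68
(~(((p3 -> (p2 -> p2)) /\ p3) \/ (p2 -> p1)) \/ (((p4 /\ (~p2 -> p4)) -> ((p3 \/ p3) \/ (~p2 -> p1))) /\ p4)) = max(0, 0.68) = 0.68

0.68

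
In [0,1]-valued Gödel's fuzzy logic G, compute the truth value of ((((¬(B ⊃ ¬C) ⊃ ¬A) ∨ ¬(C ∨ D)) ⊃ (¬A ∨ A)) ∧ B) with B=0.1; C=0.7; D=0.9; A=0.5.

¬C: Gödel ¬ of 0.7 = 0 (operand ≠ 0)
(B ⊃ ¬C): 0.1 > 0, so result = 0
¬(B ⊃ ¬C): Gödel ¬ of 0 = 1 (operand is 0)
¬A: Gödel ¬ of 0.5 = 0 (operand ≠ 0)
(¬(B ⊃ ¬C) ⊃ ¬A): 1 > 0, so result = 0
(C ∨ D) = max(0.7, 0.9) = 0.9
¬(C ∨ D): Gödel ¬ of 0.9 = 0 (operand ≠ 0)
((¬(B ⊃ ¬C) ⊃ ¬A) ∨ ¬(C ∨ D)) = max(0, 0) = 0
¬A: Gödel ¬ of 0.5 = 0 (operand ≠ 0)
(¬A ∨ A) = max(0, 0.5) = 0.5
(((¬(B ⊃ ¬C) ⊃ ¬A) ∨ ¬(C ∨ D)) ⊃ (¬A ∨ A)): 0 ≤ 0.5, so result = 1
((((¬(B ⊃ ¬C) ⊃ ¬A) ∨ ¬(C ∨ D)) ⊃ (¬A ∨ A)) ∧ B) = min(1, 0.1) = 0.1

0.10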